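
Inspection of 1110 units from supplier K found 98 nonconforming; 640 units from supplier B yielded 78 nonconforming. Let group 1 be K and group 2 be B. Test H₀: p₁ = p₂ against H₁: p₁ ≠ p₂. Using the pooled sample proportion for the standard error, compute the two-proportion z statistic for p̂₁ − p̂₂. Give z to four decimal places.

z = -2.2500

p̂₁ = 98/1110 = 0.0882883, p̂₂ = 78/640 = 0.1218750.
Pooled p̂ = (98+78)/(1110+640) = 176/1750 = 0.1005714.
SE = √(p̂(1−p̂)(1/n₁+1/n₂)) = √(0.1005714·0.8994286·0.0024634) = √(0.000222831) = 0.0149275.
z = (0.0882883 − 0.1218750)/0.0149275 = -0.0335867/0.0149275 = -2.2500.
Two-sided p-value ≈ 2·Φ(−2.250) = 0.0245.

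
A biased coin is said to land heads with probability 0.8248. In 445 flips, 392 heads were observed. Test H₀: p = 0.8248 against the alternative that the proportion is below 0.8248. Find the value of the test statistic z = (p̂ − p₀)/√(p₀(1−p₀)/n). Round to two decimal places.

z = 3.11

p̂ = 392/445 ≈ 0.88090.
SE = √(p₀(1−p₀)/n) = √(0.1445/445) = 0.01802.
z = (0.88090 − 0.8248)/0.01802 = 0.05610/0.01802 = 3.11.
p-value = P(Z < 3.113) ≈ 0.9991.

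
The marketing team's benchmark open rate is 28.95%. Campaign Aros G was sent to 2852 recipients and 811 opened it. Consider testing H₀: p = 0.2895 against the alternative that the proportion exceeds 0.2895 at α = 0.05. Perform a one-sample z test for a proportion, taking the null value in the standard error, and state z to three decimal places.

z = -0.605

p̂ = 811/2852 = 0.28436.
Under H₀, SE = √(0.2895·0.7105/2852) = √(7.21212e-05) = 0.00849.
z = (0.28436 − 0.2895)/0.00849 = -0.00514/0.00849 = -0.605.
p-value = P(Z > -0.605) ≈ 0.7274. With α = 0.05, fail to reject H₀.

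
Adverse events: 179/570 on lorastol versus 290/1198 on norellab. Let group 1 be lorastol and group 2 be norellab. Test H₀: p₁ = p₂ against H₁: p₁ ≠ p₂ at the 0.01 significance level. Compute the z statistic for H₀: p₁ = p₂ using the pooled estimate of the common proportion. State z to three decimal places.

z = 3.204

p̂₁ = 179/570 ≈ 0.31404, p̂₂ = 290/1198 ≈ 0.24207.
Pooled p̂ = (179+290)/(570+1198) = 469/1768 = 0.26527.
SE = √(0.194903 × 0.00258911) = 0.02246.
z = (0.31404 − 0.24207)/0.02246 = 0.07197/0.02246 = 3.204.
Two-sided p-value ≈ 2·Φ(−3.204) = 0.0014. With α = 0.01, reject H₀.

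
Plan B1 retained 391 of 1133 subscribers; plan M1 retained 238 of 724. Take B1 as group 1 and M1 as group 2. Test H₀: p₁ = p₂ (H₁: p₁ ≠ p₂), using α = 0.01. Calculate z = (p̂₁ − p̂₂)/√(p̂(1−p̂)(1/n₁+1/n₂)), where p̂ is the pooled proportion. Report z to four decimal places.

p̂₁ = 391/1133 ≈ 0.345102, p̂₂ = 238/724 ≈ 0.328729.
Pooled p̂ = (391+238)/(1133+724) = 629/1857 = 0.338718.
SE = √(0.223988 × 0.00226383) = 0.022518.
z = (0.345102 − 0.328729)/0.022518 = 0.016373/0.022518 = 0.7271.
p-value = 2·P(Z > 0.727) ≈ 0.4672; since p > α = 0.01, fail to reject H₀.

z = 0.7271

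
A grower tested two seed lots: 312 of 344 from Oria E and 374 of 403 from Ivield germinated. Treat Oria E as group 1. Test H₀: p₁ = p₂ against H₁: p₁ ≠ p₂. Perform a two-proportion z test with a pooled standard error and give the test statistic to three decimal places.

z = -1.048

p̂₁ = 312/344 ≈ 0.90698, p̂₂ = 374/403 ≈ 0.92804.
Pooled p̂ = (312+374)/(344+403) = 686/747 = 0.91834.
SE = √(0.0749916 × 0.00538837) = 0.02010.
z = (0.90698 − 0.92804)/0.02010 = -0.02106/0.02010 = -1.048.
p-value = 2·P(Z > 1.048) ≈ 0.2947.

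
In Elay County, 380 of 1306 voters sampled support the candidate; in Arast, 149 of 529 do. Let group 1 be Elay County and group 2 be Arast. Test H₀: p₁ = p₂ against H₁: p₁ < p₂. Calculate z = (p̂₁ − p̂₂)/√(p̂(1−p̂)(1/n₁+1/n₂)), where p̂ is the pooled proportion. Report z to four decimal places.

z = 0.3984

p̂₁ = 380/1306 ≈ 0.290965, p̂₂ = 149/529 ≈ 0.281664.
Pooled p̂ = (380+149)/(1306+529) = 529/1835 = 0.288283.
SE = √(0.205176 × 0.00265606) = 0.023344.
z = (0.290965 − 0.281664)/0.023344 = 0.009301/0.023344 = 0.3984.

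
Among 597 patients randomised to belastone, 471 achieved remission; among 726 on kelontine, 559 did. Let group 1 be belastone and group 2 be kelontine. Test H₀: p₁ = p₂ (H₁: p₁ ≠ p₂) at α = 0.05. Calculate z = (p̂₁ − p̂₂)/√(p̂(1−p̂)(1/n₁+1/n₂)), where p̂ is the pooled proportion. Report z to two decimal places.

p̂₁ = 471/597 = 0.7889, p̂₂ = 559/726 = 0.7700.
Pooled p̂ = (471+559)/(597+726) = 1030/1323 = 0.7785.
SE = √(0.172419 × 0.00305245) = 0.0229.
z = (0.7889 − 0.7700)/0.0229 = 0.0189/0.0229 = 0.83.
Two-sided p-value ≈ 2·Φ(−0.827) = 0.4082; since p > α = 0.05, fail to reject H₀.

z = 0.83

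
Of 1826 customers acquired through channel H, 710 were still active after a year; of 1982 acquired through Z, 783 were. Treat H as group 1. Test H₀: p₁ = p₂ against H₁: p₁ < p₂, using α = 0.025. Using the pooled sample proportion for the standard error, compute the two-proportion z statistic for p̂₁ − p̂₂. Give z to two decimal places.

z = -0.39

p̂₁ = 710/1826 ≈ 0.38883, p̂₂ = 783/1982 ≈ 0.39506.
Pooled p̂ = (710+783)/(1826+1982) = 1493/3808 = 0.39207.
SE = √(0.238351 × 0.00105219) = 0.01584.
z = (0.38883 − 0.39506)/0.01584 = -0.00623/0.01584 = -0.39.
p-value = P(Z < -0.393) ≈ 0.3471, so at α = 0.025 we fail to reject H₀.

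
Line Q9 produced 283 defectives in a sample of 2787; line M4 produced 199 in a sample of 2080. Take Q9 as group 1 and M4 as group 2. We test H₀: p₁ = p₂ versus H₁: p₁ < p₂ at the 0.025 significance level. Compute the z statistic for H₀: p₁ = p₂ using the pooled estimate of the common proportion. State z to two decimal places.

p̂₁ = 283/2787 = 0.10154, p̂₂ = 199/2080 = 0.09567.
Pooled p̂ = (283+199)/(2787+2080) = 482/4867 = 0.09903.
SE = √(p̂(1−p̂)(1/n₁+1/n₂)) = √(0.09903·0.90097·0.000839578) = √(7.49126e-05) = 0.00866.
z = (0.10154 − 0.09567)/0.00866 = 0.00587/0.00866 = 0.68.
p-value = P(Z < 0.678) ≈ 0.7512; since p > α = 0.025, fail to reject H₀.

z = 0.68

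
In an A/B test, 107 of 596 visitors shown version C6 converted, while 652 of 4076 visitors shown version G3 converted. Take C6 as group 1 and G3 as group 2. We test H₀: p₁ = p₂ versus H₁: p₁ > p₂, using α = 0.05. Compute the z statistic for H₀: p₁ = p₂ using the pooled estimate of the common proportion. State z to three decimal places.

z = 1.210

p̂₁ = 107/596 = 0.17953, p̂₂ = 652/4076 = 0.15996.
Pooled p̂ = (107+652)/(596+4076) = 759/4672 = 0.16246.
SE = √(p̂(1−p̂)(1/n₁+1/n₂)) = √(0.16246·0.83754·0.00192319) = √(0.000261679) = 0.01618.
z = (0.17953 − 0.15996)/0.01618 = 0.01957/0.01618 = 1.210.
p-value = P(Z > 1.210) ≈ 0.1132. With α = 0.05, fail to reject H₀.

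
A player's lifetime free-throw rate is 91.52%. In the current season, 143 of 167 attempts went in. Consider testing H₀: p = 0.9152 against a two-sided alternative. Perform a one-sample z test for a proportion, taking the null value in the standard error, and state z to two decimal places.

p̂ = 143/167 ≈ 0.8563.
SE = √(p₀(1−p₀)/n) = √(0.077609/167) = 0.0216.
z = (0.8563 − 0.9152)/0.0216 = -0.0589/0.0216 = -2.73.
p-value = 2·P(Z > 2.733) ≈ 0.0063.

z = -2.73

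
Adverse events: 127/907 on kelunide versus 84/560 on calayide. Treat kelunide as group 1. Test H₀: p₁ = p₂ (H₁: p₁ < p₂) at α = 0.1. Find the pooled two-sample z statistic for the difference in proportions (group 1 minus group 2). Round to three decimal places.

z = -0.529

p̂₁ = 127/907 = 0.14002, p̂₂ = 84/560 = 0.15000.
Pooled p̂ = (127+84)/(907+560) = 211/1467 = 0.14383.
SE = √(p̂(1−p̂)(1/n₁+1/n₂)) = √(0.14383·0.85617·0.00288825) = √(0.00035567) = 0.01886.
z = (0.14002 − 0.15000)/0.01886 = -0.00998/0.01886 = -0.529.
p-value = P(Z < -0.529) ≈ 0.2984, so at α = 0.1 we fail to reject H₀.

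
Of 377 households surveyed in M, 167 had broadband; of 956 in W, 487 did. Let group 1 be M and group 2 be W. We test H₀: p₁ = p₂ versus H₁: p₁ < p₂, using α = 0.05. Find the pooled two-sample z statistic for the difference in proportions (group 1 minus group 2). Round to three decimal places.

z = -2.185

p̂₁ = 167/377 = 0.442971, p̂₂ = 487/956 = 0.509414.
Pooled p̂ = (167+487)/(377+956) = 654/1333 = 0.490623.
SE = √(p̂(1−p̂)(1/n₁+1/n₂)) = √(0.490623·0.509377·0.00369854) = √(0.000924311) = 0.030402.
z = (0.442971 − 0.509414)/0.030402 = -0.066443/0.030402 = -2.185.
p-value = P(Z < -2.185) ≈ 0.0144, so at α = 0.05 we reject H₀.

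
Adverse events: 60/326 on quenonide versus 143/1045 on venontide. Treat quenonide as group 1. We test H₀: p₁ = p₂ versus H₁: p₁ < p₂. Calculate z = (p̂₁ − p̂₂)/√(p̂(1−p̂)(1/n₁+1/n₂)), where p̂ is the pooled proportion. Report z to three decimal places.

p̂₁ = 60/326 = 0.18405, p̂₂ = 143/1045 = 0.13684.
Pooled p̂ = (60+143)/(326+1045) = 203/1371 = 0.14807.
SE = √(p̂(1−p̂)(1/n₁+1/n₂)) = √(0.14807·0.85193·0.00402442) = √(0.000507654) = 0.02253.
z = (0.18405 − 0.13684)/0.02253 = 0.04721/0.02253 = 2.095.

z = 2.095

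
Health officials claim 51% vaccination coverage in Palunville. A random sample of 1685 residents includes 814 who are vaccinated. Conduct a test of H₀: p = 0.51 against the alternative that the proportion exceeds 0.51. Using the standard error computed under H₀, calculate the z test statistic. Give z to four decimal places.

p̂ = 814/1685 = 0.4830861.
Standard error under H₀: √(0.51×0.49/1685) = 0.0121782.
z = (0.4830861 − 0.51)/0.0121782 = -0.0269139/0.0121782 = -2.2100.
p-value = P(Z > -2.210) ≈ 0.9864.

z = -2.2100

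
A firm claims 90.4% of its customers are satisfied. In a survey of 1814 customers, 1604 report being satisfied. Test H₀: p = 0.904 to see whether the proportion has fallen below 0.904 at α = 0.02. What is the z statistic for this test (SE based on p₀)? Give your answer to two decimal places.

z = -2.86

p̂ = 1604/1814 ≈ 0.88423.
Under H₀, SE = √(0.904·0.096/1814) = √(4.78412e-05) = 0.00692.
z = (0.88423 − 0.904)/0.00692 = -0.01977/0.00692 = -2.86.
p-value = P(Z < -2.858) ≈ 0.0021; since p < α = 0.02, reject H₀.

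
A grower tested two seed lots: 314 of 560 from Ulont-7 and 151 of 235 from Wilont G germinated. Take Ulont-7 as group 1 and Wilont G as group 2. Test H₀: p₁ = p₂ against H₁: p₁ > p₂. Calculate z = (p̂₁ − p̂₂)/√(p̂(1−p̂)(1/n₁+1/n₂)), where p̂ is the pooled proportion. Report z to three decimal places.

p̂₁ = 314/560 ≈ 0.56071, p̂₂ = 151/235 ≈ 0.64255.
Pooled p̂ = (314+151)/(560+235) = 465/795 = 0.58491.
SE = √(p̂(1−p̂)(1/n₁+1/n₂)) = √(0.58491·0.41509·0.00604103) = √(0.00146671) = 0.03830.
z = (0.56071 − 0.64255)/0.03830 = -0.08184/0.03830 = -2.137.

z = -2.137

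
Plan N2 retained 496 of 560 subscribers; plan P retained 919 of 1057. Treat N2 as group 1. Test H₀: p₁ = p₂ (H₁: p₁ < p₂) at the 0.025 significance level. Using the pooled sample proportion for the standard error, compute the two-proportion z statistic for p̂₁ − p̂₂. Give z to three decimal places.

p̂₁ = 496/560 = 0.88571, p̂₂ = 919/1057 = 0.86944.
Pooled p̂ = (496+919)/(560+1057) = 1415/1617 = 0.87508.
SE = √(p̂(1−p̂)(1/n₁+1/n₂)) = √(0.87508·0.12492·0.00273179) = √(0.000298631) = 0.01728.
z = (0.88571 − 0.86944)/0.01728 = 0.01627/0.01728 = 0.942.
p-value = P(Z < 0.942) ≈ 0.8268, so at α = 0.025 we fail to reject H₀.

z = 0.942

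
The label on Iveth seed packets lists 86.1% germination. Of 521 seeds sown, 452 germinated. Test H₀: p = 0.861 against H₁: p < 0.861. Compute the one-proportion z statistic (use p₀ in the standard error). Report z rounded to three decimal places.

z = 0.433

p̂ = 452/521 ≈ 0.86756.
Standard error under H₀: √(0.861×0.139/521) = 0.01516.
z = (0.86756 − 0.861)/0.01516 = 0.00656/0.01516 = 0.433.
p-value = P(Z < 0.433) ≈ 0.6675.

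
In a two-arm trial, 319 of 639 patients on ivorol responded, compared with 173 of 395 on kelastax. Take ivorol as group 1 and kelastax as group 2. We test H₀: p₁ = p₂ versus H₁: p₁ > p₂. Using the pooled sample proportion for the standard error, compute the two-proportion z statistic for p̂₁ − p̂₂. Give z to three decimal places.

z = 1.916

p̂₁ = 319/639 = 0.49922, p̂₂ = 173/395 = 0.43797.
Pooled p̂ = (319+173)/(639+395) = 492/1034 = 0.47582.
SE = √(p̂(1−p̂)(1/n₁+1/n₂)) = √(0.47582·0.52418·0.00409659) = √(0.00102175) = 0.03196.
z = (0.49922 − 0.43797)/0.03196 = 0.06125/0.03196 = 1.916.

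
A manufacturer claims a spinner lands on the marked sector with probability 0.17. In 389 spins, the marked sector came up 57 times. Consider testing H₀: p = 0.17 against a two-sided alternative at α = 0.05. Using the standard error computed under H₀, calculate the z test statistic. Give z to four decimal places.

z = -1.2323

p̂ = 57/389 ≈ 0.146530.
Under H₀, SE = √(0.17·0.83/389) = √(0.000362725) = 0.019045.
z = (0.146530 − 0.17)/0.019045 = -0.023470/0.019045 = -1.2323.
p-value = 2·P(Z > 1.232) ≈ 0.2178; since p > α = 0.05, fail to reject H₀.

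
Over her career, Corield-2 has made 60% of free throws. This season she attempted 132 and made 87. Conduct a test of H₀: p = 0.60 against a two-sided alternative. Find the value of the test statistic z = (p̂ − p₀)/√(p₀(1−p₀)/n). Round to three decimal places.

z = 1.386

p̂ = 87/132 = 0.65909.
SE = √(p₀(1−p₀)/n) = √(0.24/132) = 0.04264.
z = (0.65909 − 0.6)/0.04264 = 0.05909/0.04264 = 1.386.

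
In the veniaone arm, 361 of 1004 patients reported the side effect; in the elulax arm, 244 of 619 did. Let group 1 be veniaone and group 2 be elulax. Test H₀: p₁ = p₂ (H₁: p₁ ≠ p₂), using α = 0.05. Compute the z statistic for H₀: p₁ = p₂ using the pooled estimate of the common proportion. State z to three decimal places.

p̂₁ = 361/1004 = 0.35956, p̂₂ = 244/619 = 0.39418.
Pooled p̂ = (361+244)/(1004+619) = 605/1623 = 0.37277.
SE = √(0.233812 × 0.00261152) = 0.02471.
z = (0.35956 − 0.39418)/0.02471 = -0.03462/0.02471 = -1.401.
p-value = 2·P(Z > 1.401) ≈ 0.1612; since p > α = 0.05, fail to reject H₀.

z = -1.401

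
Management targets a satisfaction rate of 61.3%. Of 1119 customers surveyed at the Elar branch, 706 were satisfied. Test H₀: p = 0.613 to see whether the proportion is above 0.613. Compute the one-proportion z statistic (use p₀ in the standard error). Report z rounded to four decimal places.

z = 1.2308

p̂ = 706/1119 = 0.630920.
SE = √(p₀(1−p₀)/n) = √(0.23723/1119) = 0.014560.
z = (0.630920 − 0.613)/0.014560 = 0.017920/0.014560 = 1.2308.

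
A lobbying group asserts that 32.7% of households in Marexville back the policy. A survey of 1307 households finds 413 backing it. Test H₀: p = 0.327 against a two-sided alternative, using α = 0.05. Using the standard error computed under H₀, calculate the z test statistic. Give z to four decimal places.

p̂ = 413/1307 = 0.315991.
Standard error under H₀: √(0.327×0.673/1307) = 0.012976.
z = (0.315991 − 0.327)/0.012976 = -0.011009/0.012976 = -0.8484.
Two-sided p-value ≈ 2·Φ(−0.848) = 0.3962, so at α = 0.05 we fail to reject H₀.

z = -0.8484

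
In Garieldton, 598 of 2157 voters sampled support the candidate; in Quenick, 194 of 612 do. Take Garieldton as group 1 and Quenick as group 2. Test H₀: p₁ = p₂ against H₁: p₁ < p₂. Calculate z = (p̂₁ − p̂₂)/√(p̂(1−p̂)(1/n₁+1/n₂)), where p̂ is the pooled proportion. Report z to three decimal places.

p̂₁ = 598/2157 = 0.277237, p̂₂ = 194/612 = 0.316993.
Pooled p̂ = (598+194)/(2157+612) = 792/2769 = 0.286024.
SE = √(p̂(1−p̂)(1/n₁+1/n₂)) = √(0.286024·0.713976·0.00209759) = √(0.000428358) = 0.020697.
z = (0.277237 − 0.316993)/0.020697 = -0.039756/0.020697 = -1.921.
p-value = P(Z < -1.921) ≈ 0.0274.

z = -1.921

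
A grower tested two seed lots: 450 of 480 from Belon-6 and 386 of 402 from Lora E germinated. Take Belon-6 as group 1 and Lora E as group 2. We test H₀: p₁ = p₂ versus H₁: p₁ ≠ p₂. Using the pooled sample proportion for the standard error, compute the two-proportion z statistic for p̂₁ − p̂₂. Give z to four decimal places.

z = -1.5101

p̂₁ = 450/480 = 0.9375000, p̂₂ = 386/402 = 0.9601990.
Pooled p̂ = (450+386)/(480+402) = 836/882 = 0.9478458.
SE = √(p̂(1−p̂)(1/n₁+1/n₂)) = √(0.9478458·0.0521542·0.0045709) = √(0.000225958) = 0.0150319.
z = (0.9375000 − 0.9601990)/0.0150319 = -0.0226990/0.0150319 = -1.5101.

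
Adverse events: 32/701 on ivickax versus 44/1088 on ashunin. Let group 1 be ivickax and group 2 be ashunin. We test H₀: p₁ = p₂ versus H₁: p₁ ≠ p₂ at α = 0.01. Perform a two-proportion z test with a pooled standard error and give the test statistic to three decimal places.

z = 0.533

p̂₁ = 32/701 ≈ 0.04565, p̂₂ = 44/1088 ≈ 0.04044.
Pooled p̂ = (32+44)/(701+1088) = 76/1789 = 0.04248.
SE = √(p̂(1−p̂)(1/n₁+1/n₂)) = √(0.04248·0.95752·0.00234565) = √(9.54144e-05) = 0.00977.
z = (0.04565 − 0.04044)/0.00977 = 0.00521/0.00977 = 0.533.
p-value = 2·P(Z > 0.533) ≈ 0.5939, so at α = 0.01 we fail to reject H₀.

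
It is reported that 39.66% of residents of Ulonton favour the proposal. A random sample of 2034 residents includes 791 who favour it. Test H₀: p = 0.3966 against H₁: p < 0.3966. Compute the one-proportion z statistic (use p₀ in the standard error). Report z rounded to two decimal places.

p̂ = 791/2034 = 0.3889.
Standard error under H₀: √(0.3966×0.6034/2034) = 0.0108.
z = (0.3889 − 0.3966)/0.0108 = -0.0077/0.0108 = -0.71.
p-value = P(Z < -0.711) ≈ 0.2386.

z = -0.71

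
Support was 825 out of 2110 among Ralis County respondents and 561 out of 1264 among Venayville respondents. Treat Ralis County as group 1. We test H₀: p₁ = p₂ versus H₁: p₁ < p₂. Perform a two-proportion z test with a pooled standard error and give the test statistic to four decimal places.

p̂₁ = 825/2110 = 0.390995, p̂₂ = 561/1264 = 0.443829.
Pooled p̂ = (825+561)/(2110+1264) = 1386/3374 = 0.410788.
SE = √(0.242041 × 0.00126507) = 0.017499.
z = (0.390995 − 0.443829)/0.017499 = -0.052834/0.017499 = -3.0193.

z = -3.0193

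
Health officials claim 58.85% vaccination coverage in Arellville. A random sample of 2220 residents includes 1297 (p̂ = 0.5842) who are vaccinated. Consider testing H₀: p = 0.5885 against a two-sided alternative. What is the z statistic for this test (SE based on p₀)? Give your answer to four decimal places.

p̂ = 1297/2220 ≈ 0.5842342.
Standard error under H₀: √(0.5885×0.4115/2220) = 0.0104444.
z = (0.5842342 − 0.5885)/0.0104444 = -0.0042658/0.0104444 = -0.4084.

z = -0.4084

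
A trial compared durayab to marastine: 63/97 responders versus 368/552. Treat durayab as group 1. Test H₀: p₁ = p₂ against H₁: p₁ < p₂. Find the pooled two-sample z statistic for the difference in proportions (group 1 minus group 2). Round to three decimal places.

z = -0.330

p̂₁ = 63/97 ≈ 0.649485, p̂₂ = 368/552 ≈ 0.666667.
Pooled p̂ = (63+368)/(97+552) = 431/649 = 0.664099.
SE = √(0.223072 × 0.0121209) = 0.051998.
z = (0.649485 − 0.666667)/0.051998 = -0.017182/0.051998 = -0.330.
p-value = P(Z < -0.330) ≈ 0.3705.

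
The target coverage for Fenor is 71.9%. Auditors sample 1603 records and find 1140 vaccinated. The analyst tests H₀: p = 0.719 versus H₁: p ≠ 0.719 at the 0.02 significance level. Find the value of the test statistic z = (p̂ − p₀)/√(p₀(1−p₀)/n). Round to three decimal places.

p̂ = 1140/1603 = 0.711167.
Standard error under H₀: √(0.719×0.281/1603) = 0.011227.
z = (0.711167 − 0.719)/0.011227 = -0.007833/0.011227 = -0.698.
p-value = 2·P(Z > 0.698) ≈ 0.4853; since p > α = 0.02, fail to reject H₀.

z = -0.698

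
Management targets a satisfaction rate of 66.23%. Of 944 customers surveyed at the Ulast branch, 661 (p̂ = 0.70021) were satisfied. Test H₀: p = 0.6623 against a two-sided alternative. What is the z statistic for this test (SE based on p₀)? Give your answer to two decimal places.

p̂ = 661/944 = 0.7002.
Under H₀, SE = √(0.6623·0.3377/944) = √(0.000236927) = 0.0154.
z = (0.7002 − 0.6623)/0.0154 = 0.0379/0.0154 = 2.46.
p-value = 2·P(Z > 2.463) ≈ 0.0138.

z = 2.46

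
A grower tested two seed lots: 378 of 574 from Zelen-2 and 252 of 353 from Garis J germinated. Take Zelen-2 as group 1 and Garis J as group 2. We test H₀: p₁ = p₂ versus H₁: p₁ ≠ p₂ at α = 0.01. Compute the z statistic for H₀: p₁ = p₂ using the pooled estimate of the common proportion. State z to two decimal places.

p̂₁ = 378/574 = 0.6585, p̂₂ = 252/353 = 0.7139.
Pooled p̂ = (378+252)/(574+353) = 630/927 = 0.6796.
SE = √(0.21774 × 0.00457502) = 0.0316.
z = (0.6585 − 0.7139)/0.0316 = -0.0554/0.0316 = -1.75.
p-value = 2·P(Z > 1.754) ≈ 0.0795. With α = 0.01, fail to reject H₀.

z = -1.75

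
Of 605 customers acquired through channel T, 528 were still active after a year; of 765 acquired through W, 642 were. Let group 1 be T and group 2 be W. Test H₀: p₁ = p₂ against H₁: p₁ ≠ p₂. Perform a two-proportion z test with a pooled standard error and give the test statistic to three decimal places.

p̂₁ = 528/605 = 0.87273, p̂₂ = 642/765 = 0.83922.
Pooled p̂ = (528+642)/(605+765) = 1170/1370 = 0.85401.
SE = √(p̂(1−p̂)(1/n₁+1/n₂)) = √(0.85401·0.14599·0.00296008) = √(0.000369044) = 0.01921.
z = (0.87273 − 0.83922)/0.01921 = 0.03351/0.01921 = 1.744.

z = 1.744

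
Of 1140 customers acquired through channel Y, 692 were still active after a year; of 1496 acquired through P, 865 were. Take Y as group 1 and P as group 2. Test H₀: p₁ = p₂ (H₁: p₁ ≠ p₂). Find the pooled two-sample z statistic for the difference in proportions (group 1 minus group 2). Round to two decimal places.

z = 1.49

p̂₁ = 692/1140 ≈ 0.6070, p̂₂ = 865/1496 ≈ 0.5782.
Pooled p̂ = (692+865)/(1140+1496) = 1557/2636 = 0.5907.
SE = √(0.241779 × 0.00154564) = 0.0193.
z = (0.6070 − 0.5782)/0.0193 = 0.0288/0.0193 = 1.49.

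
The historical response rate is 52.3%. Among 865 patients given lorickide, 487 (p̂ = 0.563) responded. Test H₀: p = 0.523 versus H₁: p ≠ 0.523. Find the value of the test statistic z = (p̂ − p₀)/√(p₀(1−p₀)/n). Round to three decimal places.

z = 2.356

p̂ = 487/865 = 0.56301.
Under H₀, SE = √(0.523·0.477/865) = √(0.000288406) = 0.01698.
z = (0.56301 − 0.523)/0.01698 = 0.04001/0.01698 = 2.356.
p-value = 2·P(Z > 2.356) ≈ 0.0185.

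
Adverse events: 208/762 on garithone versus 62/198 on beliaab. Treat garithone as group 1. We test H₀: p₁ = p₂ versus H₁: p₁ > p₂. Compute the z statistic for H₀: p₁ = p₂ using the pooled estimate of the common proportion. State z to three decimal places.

p̂₁ = 208/762 ≈ 0.27297, p̂₂ = 62/198 ≈ 0.31313.
Pooled p̂ = (208+62)/(762+198) = 270/960 = 0.28125.
SE = √(p̂(1−p̂)(1/n₁+1/n₂)) = √(0.28125·0.71875·0.00636284) = √(0.00128624) = 0.03586.
z = (0.27297 − 0.31313)/0.03586 = -0.04016/0.03586 = -1.120.
p-value = P(Z > -1.120) ≈ 0.8686.

z = -1.120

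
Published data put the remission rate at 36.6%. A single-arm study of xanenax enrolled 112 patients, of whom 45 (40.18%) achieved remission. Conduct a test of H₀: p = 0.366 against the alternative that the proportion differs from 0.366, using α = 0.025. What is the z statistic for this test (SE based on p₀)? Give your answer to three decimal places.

p̂ = 45/112 = 0.40179.
SE = √(p₀(1−p₀)/n) = √(0.23204/112) = 0.04552.
z = (0.40179 − 0.366)/0.04552 = 0.03579/0.04552 = 0.786.
p-value = 2·P(Z > 0.786) ≈ 0.4317. With α = 0.025, fail to reject H₀.

z = 0.786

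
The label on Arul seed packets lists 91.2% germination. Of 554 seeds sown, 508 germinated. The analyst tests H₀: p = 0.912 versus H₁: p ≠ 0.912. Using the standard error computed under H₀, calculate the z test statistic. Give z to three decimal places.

p̂ = 508/554 = 0.91697.
Under H₀, SE = √(0.912·0.088/554) = √(0.000144866) = 0.01204.
z = (0.91697 − 0.912)/0.01204 = 0.00497/0.01204 = 0.413.

z = 0.413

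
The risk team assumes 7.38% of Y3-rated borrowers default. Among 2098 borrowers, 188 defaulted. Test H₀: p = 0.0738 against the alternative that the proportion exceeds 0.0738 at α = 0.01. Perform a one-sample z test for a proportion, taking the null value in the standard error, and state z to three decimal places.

p̂ = 188/2098 ≈ 0.089609.
Standard error under H₀: √(0.0738×0.9262/2098) = 0.005708.
z = (0.089609 − 0.0738)/0.005708 = 0.015809/0.005708 = 2.770.
p-value = P(Z > 2.770) ≈ 0.0028; since p < α = 0.01, reject H₀.

z = 2.770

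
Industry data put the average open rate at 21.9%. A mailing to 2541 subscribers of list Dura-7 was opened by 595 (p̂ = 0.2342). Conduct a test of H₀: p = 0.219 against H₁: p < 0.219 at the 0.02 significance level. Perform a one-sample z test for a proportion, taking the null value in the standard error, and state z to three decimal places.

z = 1.848

p̂ = 595/2541 ≈ 0.234160.
Standard error under H₀: √(0.219×0.781/2541) = 0.008204.
z = (0.234160 − 0.219)/0.008204 = 0.015160/0.008204 = 1.848.
p-value = P(Z < 1.848) ≈ 0.9677; since p > α = 0.02, fail to reject H₀.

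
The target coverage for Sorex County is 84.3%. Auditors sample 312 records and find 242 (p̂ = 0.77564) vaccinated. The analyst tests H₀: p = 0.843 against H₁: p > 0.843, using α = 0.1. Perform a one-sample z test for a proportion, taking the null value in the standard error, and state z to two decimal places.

z = -3.27

p̂ = 242/312 = 0.7756.
Under H₀, SE = √(0.843·0.157/312) = √(0.000424202) = 0.0206.
z = (0.7756 − 0.843)/0.0206 = -0.0674/0.0206 = -3.27.
p-value = P(Z > -3.270) ≈ 0.9995, so at α = 0.1 we fail to reject H₀.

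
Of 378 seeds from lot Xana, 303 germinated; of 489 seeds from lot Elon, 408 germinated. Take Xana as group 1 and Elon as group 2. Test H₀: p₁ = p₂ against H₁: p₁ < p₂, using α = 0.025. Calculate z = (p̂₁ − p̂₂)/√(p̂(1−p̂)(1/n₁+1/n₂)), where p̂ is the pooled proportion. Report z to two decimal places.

z = -1.25

p̂₁ = 303/378 = 0.8016, p̂₂ = 408/489 = 0.8344.
Pooled p̂ = (303+408)/(378+489) = 711/867 = 0.8201.
SE = √(p̂(1−p̂)(1/n₁+1/n₂)) = √(0.8201·0.1799·0.00469049) = √(0.000692109) = 0.0263.
z = (0.8016 − 0.8344)/0.0263 = -0.0328/0.0263 = -1.25.
p-value = P(Z < -1.246) ≈ 0.1065, so at α = 0.025 we fail to reject H₀.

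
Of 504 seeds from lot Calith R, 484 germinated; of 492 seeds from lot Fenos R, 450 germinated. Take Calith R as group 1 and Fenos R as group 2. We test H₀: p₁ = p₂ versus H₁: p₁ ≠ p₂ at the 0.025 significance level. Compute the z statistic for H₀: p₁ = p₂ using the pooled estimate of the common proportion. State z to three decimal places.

z = 2.983

p̂₁ = 484/504 ≈ 0.960317, p̂₂ = 450/492 ≈ 0.914634.
Pooled p̂ = (484+450)/(504+492) = 934/996 = 0.937751.
SE = √(p̂(1−p̂)(1/n₁+1/n₂)) = √(0.937751·0.062249·0.00401665) = √(0.000234468) = 0.015312.
z = (0.960317 − 0.914634)/0.015312 = 0.045683/0.015312 = 2.983.
p-value = 2·P(Z > 2.983) ≈ 0.0029, so at α = 0.025 we reject H₀.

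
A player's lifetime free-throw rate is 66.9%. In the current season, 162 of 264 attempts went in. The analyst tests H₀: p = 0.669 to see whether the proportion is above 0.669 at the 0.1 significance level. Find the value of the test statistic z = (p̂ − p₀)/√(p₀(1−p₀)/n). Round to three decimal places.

p̂ = 162/264 = 0.61364.
Standard error under H₀: √(0.669×0.331/264) = 0.02896.
z = (0.61364 − 0.669)/0.02896 = -0.05536/0.02896 = -1.912.
p-value = P(Z > -1.912) ≈ 0.9720, so at α = 0.1 we fail to reject H₀.

z = -1.912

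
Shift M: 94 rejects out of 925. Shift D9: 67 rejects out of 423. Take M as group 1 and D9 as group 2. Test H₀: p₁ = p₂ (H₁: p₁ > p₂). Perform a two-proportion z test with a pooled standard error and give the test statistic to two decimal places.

z = -2.98

p̂₁ = 94/925 = 0.10162, p̂₂ = 67/423 = 0.15839.
Pooled p̂ = (94+67)/(925+423) = 161/1348 = 0.11944.
SE = √(0.105171 × 0.00344515) = 0.01903.
z = (0.10162 − 0.15839)/0.01903 = -0.05677/0.01903 = -2.98.
p-value = P(Z > -2.982) ≈ 0.9986.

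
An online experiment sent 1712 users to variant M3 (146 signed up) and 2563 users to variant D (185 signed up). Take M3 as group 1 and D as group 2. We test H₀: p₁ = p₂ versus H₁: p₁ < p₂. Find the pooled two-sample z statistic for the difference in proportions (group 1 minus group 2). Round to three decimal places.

p̂₁ = 146/1712 ≈ 0.085280, p̂₂ = 185/2563 ≈ 0.072181.
Pooled p̂ = (146+185)/(1712+2563) = 331/4275 = 0.077427.
SE = √(p̂(1−p̂)(1/n₁+1/n₂)) = √(0.077427·0.922573·0.00097428) = √(6.95947e-05) = 0.008342.
z = (0.085280 − 0.072181)/0.008342 = 0.013099/0.008342 = 1.570.
p-value = P(Z < 1.570) ≈ 0.9418.

z = 1.570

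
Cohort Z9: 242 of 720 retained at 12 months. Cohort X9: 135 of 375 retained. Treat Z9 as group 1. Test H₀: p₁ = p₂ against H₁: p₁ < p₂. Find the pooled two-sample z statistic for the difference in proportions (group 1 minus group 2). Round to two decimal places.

z = -0.79

p̂₁ = 242/720 ≈ 0.3361, p̂₂ = 135/375 ≈ 0.3600.
Pooled p̂ = (242+135)/(720+375) = 377/1095 = 0.3443.
SE = √(0.225755 × 0.00405556) = 0.0303.
z = (0.3361 − 0.3600)/0.0303 = -0.0239/0.0303 = -0.79.
p-value = P(Z < -0.789) ≈ 0.2149.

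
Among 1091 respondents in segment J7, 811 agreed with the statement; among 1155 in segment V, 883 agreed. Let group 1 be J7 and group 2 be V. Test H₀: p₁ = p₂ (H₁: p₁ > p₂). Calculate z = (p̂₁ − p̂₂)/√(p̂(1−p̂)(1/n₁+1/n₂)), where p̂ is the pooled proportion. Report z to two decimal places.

z = -1.16

p̂₁ = 811/1091 ≈ 0.7434, p̂₂ = 883/1155 ≈ 0.7645.
Pooled p̂ = (811+883)/(1091+1155) = 1694/2246 = 0.7542.
SE = √(0.185367 × 0.00178239) = 0.0182.
z = (0.7434 − 0.7645)/0.0182 = -0.0211/0.0182 = -1.16.
p-value = P(Z > -1.163) ≈ 0.8777.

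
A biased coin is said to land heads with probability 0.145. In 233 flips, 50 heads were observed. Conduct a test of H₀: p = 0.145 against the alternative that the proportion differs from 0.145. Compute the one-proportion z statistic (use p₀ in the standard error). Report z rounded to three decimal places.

z = 3.017

p̂ = 50/233 = 0.214592.
SE = √(p₀(1−p₀)/n) = √(0.12397/233) = 0.023067.
z = (0.214592 − 0.145)/0.023067 = 0.069592/0.023067 = 3.017.
Two-sided p-value ≈ 2·Φ(−3.017) = 0.0026.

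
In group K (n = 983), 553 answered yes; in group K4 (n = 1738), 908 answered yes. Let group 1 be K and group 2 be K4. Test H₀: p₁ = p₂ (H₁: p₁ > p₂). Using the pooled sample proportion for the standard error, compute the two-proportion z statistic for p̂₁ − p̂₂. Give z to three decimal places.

z = 2.016

p̂₁ = 553/983 = 0.56256, p̂₂ = 908/1738 = 0.52244.
Pooled p̂ = (553+908)/(983+1738) = 1461/2721 = 0.53693.
SE = √(p̂(1−p̂)(1/n₁+1/n₂)) = √(0.53693·0.46307·0.00159267) = √(0.000395994) = 0.01990.
z = (0.56256 − 0.52244)/0.01990 = 0.04012/0.01990 = 2.016.
p-value = P(Z > 2.016) ≈ 0.0219.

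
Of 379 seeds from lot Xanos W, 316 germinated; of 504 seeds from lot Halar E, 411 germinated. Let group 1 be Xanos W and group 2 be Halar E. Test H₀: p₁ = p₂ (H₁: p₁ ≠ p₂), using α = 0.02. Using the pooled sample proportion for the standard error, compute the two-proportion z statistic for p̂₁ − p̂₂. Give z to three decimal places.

p̂₁ = 316/379 = 0.833773, p̂₂ = 411/504 = 0.815476.
Pooled p̂ = (316+411)/(379+504) = 727/883 = 0.823330.
SE = √(p̂(1−p̂)(1/n₁+1/n₂)) = √(0.823330·0.176670·0.00462265) = √(0.000672401) = 0.025931.
z = (0.833773 − 0.815476)/0.025931 = 0.018297/0.025931 = 0.706.
p-value = 2·P(Z > 0.706) ≈ 0.4804. With α = 0.02, fail to reject H₀.

z = 0.706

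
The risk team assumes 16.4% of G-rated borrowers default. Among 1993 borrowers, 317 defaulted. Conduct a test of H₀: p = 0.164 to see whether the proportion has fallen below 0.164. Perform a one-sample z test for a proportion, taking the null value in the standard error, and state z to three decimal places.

z = -0.596

p̂ = 317/1993 = 0.15906.
Standard error under H₀: √(0.164×0.836/1993) = 0.00829.
z = (0.15906 − 0.164)/0.00829 = -0.00494/0.00829 = -0.596.
p-value = P(Z < -0.596) ≈ 0.2756.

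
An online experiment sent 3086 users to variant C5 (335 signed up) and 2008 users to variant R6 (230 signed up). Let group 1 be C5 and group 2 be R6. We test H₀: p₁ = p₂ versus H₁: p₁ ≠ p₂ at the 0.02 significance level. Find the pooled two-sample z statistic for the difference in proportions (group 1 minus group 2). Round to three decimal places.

p̂₁ = 335/3086 ≈ 0.108555, p̂₂ = 230/2008 ≈ 0.114542.
Pooled p̂ = (335+230)/(3086+2008) = 565/5094 = 0.110915.
SE = √(p̂(1−p̂)(1/n₁+1/n₂)) = √(0.110915·0.889085·0.000822052) = √(8.10648e-05) = 0.009004.
z = (0.108555 − 0.114542)/0.009004 = -0.005987/0.009004 = -0.665.
p-value = 2·P(Z > 0.665) ≈ 0.5061. With α = 0.02, fail to reject H₀.

z = -0.665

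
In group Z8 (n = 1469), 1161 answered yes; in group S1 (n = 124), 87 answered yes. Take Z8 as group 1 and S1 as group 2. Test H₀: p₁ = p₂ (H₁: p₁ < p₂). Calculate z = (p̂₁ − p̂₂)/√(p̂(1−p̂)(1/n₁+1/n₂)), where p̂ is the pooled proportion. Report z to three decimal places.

z = 2.303

p̂₁ = 1161/1469 = 0.79033, p̂₂ = 87/124 = 0.70161.
Pooled p̂ = (1161+87)/(1469+124) = 1248/1593 = 0.78343.
SE = √(p̂(1−p̂)(1/n₁+1/n₂)) = √(0.78343·0.21657·0.00874525) = √(0.0014838) = 0.03852.
z = (0.79033 − 0.70161)/0.03852 = 0.08872/0.03852 = 2.303.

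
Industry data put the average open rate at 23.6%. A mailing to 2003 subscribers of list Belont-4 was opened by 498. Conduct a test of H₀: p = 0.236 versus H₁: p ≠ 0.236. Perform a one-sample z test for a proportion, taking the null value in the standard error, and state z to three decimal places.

p̂ = 498/2003 = 0.24863.
SE = √(p₀(1−p₀)/n) = √(0.1803/2003) = 0.00949.
z = (0.24863 − 0.236)/0.00949 = 0.01263/0.00949 = 1.331.
p-value = 2·P(Z > 1.331) ≈ 0.1832.

z = 1.331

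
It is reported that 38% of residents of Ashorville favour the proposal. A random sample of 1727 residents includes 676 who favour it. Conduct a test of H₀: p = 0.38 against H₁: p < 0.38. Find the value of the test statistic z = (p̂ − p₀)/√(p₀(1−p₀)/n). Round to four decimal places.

z = 0.9786

p̂ = 676/1727 = 0.391430.
Under H₀, SE = √(0.38·0.62/1727) = √(0.000136422) = 0.011680.
z = (0.391430 − 0.38)/0.011680 = 0.011430/0.011680 = 0.9786.
p-value = P(Z < 0.979) ≈ 0.8361.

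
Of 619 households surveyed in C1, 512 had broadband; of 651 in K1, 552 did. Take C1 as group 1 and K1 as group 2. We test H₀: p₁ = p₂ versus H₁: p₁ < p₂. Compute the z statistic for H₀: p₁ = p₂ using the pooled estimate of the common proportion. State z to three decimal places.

z = -1.004

p̂₁ = 512/619 ≈ 0.82714, p̂₂ = 552/651 ≈ 0.84793.
Pooled p̂ = (512+552)/(619+651) = 1064/1270 = 0.83780.
SE = √(p̂(1−p̂)(1/n₁+1/n₂)) = √(0.83780·0.16220·0.00315161) = √(0.000428286) = 0.02070.
z = (0.82714 − 0.84793)/0.02070 = -0.02079/0.02070 = -1.004.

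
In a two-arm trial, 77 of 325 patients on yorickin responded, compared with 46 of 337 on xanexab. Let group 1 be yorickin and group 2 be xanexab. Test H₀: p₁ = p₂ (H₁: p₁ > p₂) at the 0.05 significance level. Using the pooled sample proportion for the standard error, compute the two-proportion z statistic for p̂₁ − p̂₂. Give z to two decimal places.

z = 3.32

p̂₁ = 77/325 ≈ 0.2369, p̂₂ = 46/337 ≈ 0.1365.
Pooled p̂ = (77+46)/(325+337) = 123/662 = 0.1858.
SE = √(0.151279 × 0.00604428) = 0.0302.
z = (0.2369 − 0.1365)/0.0302 = 0.1004/0.0302 = 3.32.
p-value = P(Z > 3.321) ≈ 0.0004, so at α = 0.05 we reject H₀.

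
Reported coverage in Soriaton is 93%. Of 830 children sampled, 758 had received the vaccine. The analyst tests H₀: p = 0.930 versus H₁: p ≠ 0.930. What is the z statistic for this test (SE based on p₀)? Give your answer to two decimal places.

z = -1.89

p̂ = 758/830 = 0.91325.
Standard error under H₀: √(0.93×0.07/830) = 0.00886.
z = (0.91325 − 0.93)/0.00886 = -0.01675/0.00886 = -1.89.
Two-sided p-value ≈ 2·Φ(−1.891) = 0.0586.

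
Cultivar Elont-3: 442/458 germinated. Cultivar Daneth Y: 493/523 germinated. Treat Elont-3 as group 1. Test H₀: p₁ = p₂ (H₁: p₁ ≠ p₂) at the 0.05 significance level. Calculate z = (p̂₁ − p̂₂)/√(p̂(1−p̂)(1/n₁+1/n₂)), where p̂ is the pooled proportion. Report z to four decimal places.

p̂₁ = 442/458 ≈ 0.965066, p̂₂ = 493/523 ≈ 0.942639.
Pooled p̂ = (442+493)/(458+523) = 935/981 = 0.953109.
SE = √(0.0446922 × 0.00409545) = 0.013529.
z = (0.965066 − 0.942639)/0.013529 = 0.022427/0.013529 = 1.6577.
p-value = 2·P(Z > 1.658) ≈ 0.0974. With α = 0.05, fail to reject H₀.

z = 1.6577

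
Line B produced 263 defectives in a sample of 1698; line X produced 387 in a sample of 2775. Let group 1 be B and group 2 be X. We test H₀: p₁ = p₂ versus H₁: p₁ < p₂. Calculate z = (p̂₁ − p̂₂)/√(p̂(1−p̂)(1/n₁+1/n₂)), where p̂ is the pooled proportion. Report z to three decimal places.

z = 1.421

p̂₁ = 263/1698 = 0.15489, p̂₂ = 387/2775 = 0.13946.
Pooled p̂ = (263+387)/(1698+2775) = 650/4473 = 0.14532.
SE = √(0.1242 × 0.000949289) = 0.01086.
z = (0.15489 − 0.13946)/0.01086 = 0.01543/0.01086 = 1.421.
p-value = P(Z < 1.421) ≈ 0.9223.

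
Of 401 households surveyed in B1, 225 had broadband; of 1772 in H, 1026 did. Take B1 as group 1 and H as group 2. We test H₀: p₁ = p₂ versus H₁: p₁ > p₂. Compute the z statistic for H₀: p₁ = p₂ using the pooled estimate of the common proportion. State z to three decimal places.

p̂₁ = 225/401 ≈ 0.56110, p̂₂ = 1026/1772 ≈ 0.57901.
Pooled p̂ = (225+1026)/(401+1772) = 1251/2173 = 0.57570.
SE = √(0.244269 × 0.0030581) = 0.02733.
z = (0.56110 − 0.57901)/0.02733 = -0.01791/0.02733 = -0.655.
p-value = P(Z > -0.655) ≈ 0.7439.

z = -0.655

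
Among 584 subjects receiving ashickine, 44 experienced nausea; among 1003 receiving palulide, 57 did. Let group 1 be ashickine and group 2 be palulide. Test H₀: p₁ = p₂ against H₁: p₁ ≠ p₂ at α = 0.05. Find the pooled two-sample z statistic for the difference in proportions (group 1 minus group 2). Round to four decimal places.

z = 1.4570

p̂₁ = 44/584 ≈ 0.0753425, p̂₂ = 57/1003 ≈ 0.0568295.
Pooled p̂ = (44+57)/(584+1003) = 101/1587 = 0.0636421.
SE = √(0.0595918 × 0.00270934) = 0.0127065.
z = (0.0753425 − 0.0568295)/0.0127065 = 0.0185130/0.0127065 = 1.4570.
p-value = 2·P(Z > 1.457) ≈ 0.1451; since p > α = 0.05, fail to reject H₀.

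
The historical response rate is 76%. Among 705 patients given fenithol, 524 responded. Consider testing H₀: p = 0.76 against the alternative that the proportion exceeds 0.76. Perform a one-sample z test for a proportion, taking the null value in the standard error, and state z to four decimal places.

z = -1.0406

p̂ = 524/705 ≈ 0.743262.
Under H₀, SE = √(0.76·0.24/705) = √(0.000258723) = 0.016085.
z = (0.743262 − 0.76)/0.016085 = -0.016738/0.016085 = -1.0406.
p-value = P(Z > -1.041) ≈ 0.8510.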